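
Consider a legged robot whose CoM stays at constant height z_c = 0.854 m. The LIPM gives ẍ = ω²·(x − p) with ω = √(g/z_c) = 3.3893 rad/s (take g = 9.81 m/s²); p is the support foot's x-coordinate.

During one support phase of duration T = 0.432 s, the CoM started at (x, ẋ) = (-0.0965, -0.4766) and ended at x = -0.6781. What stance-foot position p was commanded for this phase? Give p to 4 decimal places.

ωT = 3.3893·0.432 = 1.464178; cosh(ωT) = 2.277627, sinh(ωT) = 2.046359
x(T) = p + (x₀−p)·cosh(ωT) + (ẋ₀/ω)·sinh(ωT) ⇒ p·(1 − cosh) = x(T) − x₀·cosh − (ẋ₀/ω)·sinh
numerator   = -0.6781 − (-0.0965)·2.277627 − (-0.4766/3.3893)·2.046359 = -0.170552
denominator = 1 − 2.277627 = -1.277627
p = -0.170552 / -1.277627 = 0.1335

p = 0.1335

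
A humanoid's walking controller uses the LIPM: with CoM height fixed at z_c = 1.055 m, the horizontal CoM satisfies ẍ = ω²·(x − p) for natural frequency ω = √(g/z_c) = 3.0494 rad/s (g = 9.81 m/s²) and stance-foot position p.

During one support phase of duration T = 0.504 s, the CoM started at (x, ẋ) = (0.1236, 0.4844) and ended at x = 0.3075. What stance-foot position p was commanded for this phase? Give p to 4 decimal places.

p = 0.2411

ωT = 3.0494·0.504 = 1.536898; cosh(ωT) = 2.432594, sinh(ωT) = 2.217547
x(T) = p + (x₀−p)·cosh(ωT) + (ẋ₀/ω)·sinh(ωT) ⇒ p·(1 − cosh) = x(T) − x₀·cosh − (ẋ₀/ω)·sinh
numerator   = 0.3075 − (0.1236)·2.432594 − (0.4844/3.0494)·2.217547 = -0.345428
denominator = 1 − 2.432594 = -1.432594
p = -0.345428 / -1.432594 = 0.2411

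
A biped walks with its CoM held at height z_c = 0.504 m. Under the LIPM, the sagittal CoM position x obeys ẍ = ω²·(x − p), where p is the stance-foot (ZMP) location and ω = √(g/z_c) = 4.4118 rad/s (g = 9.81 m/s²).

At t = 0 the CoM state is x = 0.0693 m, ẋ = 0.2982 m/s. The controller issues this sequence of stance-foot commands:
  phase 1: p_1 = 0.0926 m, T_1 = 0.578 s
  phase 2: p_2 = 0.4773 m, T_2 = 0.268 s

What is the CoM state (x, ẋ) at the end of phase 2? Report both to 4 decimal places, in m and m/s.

phase 1: p=0.0926, T=0.578, ωT=2.550020, cosh=6.442723, sinh=6.364642; start (x,ẋ)=(0.069300, 0.298200) → end (x,ẋ)=(0.372680, 1.266967)
phase 2: p=0.4773, T=0.268, ωT=1.182362, cosh=1.784313, sinh=1.477759; start (x,ẋ)=(0.372680, 1.266967) → end (x,ẋ)=(0.715003, 1.578587)

x = 0.7150, ẋ = 1.5786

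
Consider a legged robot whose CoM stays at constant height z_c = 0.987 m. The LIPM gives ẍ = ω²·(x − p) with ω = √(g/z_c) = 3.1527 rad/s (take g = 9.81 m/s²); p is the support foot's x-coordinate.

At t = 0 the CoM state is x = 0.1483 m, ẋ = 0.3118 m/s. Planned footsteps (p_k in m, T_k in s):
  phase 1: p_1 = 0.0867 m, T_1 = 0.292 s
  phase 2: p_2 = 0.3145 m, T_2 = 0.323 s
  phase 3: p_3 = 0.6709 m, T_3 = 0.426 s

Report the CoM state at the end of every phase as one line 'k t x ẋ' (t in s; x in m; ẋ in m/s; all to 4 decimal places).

1 0.2920 0.2808 0.6586
2 0.6150 0.5132 0.9027
3 1.0410 0.8592 0.9592

phase 1: p=0.0867, T=0.292, ωT=0.920588, cosh=1.454526, sinh=1.056241; start (x,ẋ)=(0.148300, 0.311800) → end (x,ẋ)=(0.280760, 0.658650)
phase 2: p=0.3145, T=0.323, ωT=1.018322, cosh=1.564873, sinh=1.203673; start (x,ẋ)=(0.280760, 0.658650) → end (x,ẋ)=(0.513168, 0.902668)
phase 3: p=0.6709, T=0.426, ωT=1.343050, cosh=2.045879, sinh=1.784831; start (x,ẋ)=(0.513168, 0.902668) → end (x,ẋ)=(0.859226, 0.959188)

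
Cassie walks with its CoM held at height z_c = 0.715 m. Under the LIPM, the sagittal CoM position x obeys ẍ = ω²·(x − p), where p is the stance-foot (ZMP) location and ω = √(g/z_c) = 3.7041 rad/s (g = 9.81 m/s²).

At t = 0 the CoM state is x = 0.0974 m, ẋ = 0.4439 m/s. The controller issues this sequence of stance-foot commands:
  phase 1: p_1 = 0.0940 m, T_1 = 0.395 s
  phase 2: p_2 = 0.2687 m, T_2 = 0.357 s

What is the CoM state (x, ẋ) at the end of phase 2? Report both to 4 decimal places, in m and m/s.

phase 1: p=0.0940, T=0.395, ωT=1.463120, cosh=2.275463, sinh=2.043950; start (x,ẋ)=(0.097400, 0.443900) → end (x,ẋ)=(0.346684, 1.035819)
phase 2: p=0.2687, T=0.357, ωT=1.322364, cosh=2.009392, sinh=1.742888; start (x,ẋ)=(0.346684, 1.035819) → end (x,ẋ)=(0.912784, 2.584818)

x = 0.9128, ẋ = 2.5848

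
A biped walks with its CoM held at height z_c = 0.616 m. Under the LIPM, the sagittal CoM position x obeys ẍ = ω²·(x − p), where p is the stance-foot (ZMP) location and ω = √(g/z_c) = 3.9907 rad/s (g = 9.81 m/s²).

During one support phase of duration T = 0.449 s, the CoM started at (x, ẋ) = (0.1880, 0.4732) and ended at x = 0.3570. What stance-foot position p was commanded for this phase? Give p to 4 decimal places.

ωT = 3.9907·0.449 = 1.791824; cosh(ωT) = 3.083522, sinh(ωT) = 2.916867
x(T) = p + (x₀−p)·cosh(ωT) + (ẋ₀/ω)·sinh(ωT) ⇒ p·(1 − cosh) = x(T) − x₀·cosh − (ẋ₀/ω)·sinh
numerator   = 0.3570 − (0.1880)·3.083522 − (0.4732/3.9907)·2.916867 = -0.568572
denominator = 1 − 3.083522 = -2.083522
p = -0.568572 / -2.083522 = 0.2729

p = 0.2729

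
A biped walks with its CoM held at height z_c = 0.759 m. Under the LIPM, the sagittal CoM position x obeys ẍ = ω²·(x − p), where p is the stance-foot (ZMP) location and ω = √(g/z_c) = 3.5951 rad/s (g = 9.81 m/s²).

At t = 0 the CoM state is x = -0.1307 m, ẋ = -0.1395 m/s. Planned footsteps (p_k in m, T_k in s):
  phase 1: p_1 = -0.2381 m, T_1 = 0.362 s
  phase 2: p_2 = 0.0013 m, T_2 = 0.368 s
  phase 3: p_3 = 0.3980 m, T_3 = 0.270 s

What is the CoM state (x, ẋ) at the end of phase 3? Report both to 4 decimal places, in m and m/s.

x = -0.1480, ẋ = -1.3504

phase 1: p=-0.2381, T=0.362, ωT=1.301426, cosh=1.973338, sinh=1.701195; start (x,ẋ)=(-0.130700, -0.139500) → end (x,ẋ)=(-0.092175, 0.381574)
phase 2: p=0.0013, T=0.368, ωT=1.322997, cosh=2.010496, sinh=1.744160; start (x,ẋ)=(-0.092175, 0.381574) → end (x,ẋ)=(-0.001510, 0.181027)
phase 3: p=0.3980, T=0.270, ωT=0.970677, cosh=1.509279, sinh=1.130452; start (x,ẋ)=(-0.001510, 0.181027) → end (x,ẋ)=(-0.148049, -1.350423)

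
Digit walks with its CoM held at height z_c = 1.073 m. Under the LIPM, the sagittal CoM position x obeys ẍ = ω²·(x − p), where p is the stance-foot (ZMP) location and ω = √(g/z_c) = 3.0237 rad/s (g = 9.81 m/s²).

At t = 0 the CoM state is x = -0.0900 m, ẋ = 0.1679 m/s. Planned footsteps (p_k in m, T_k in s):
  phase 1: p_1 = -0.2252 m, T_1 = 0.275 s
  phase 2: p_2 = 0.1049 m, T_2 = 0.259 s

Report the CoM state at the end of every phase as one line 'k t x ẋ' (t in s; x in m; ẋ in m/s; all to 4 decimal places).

1 0.2750 0.0112 0.6098
2 0.5340 0.1555 0.5613

phase 1: p=-0.2252, T=0.275, ωT=0.831518, cosh=1.366095, sinh=0.930707; start (x,ẋ)=(-0.090000, 0.167900) → end (x,ẋ)=(0.011176, 0.609844)
phase 2: p=0.1049, T=0.259, ωT=0.783138, cosh=1.322649, sinh=0.865680; start (x,ẋ)=(0.011176, 0.609844) → end (x,ẋ)=(0.155534, 0.561283)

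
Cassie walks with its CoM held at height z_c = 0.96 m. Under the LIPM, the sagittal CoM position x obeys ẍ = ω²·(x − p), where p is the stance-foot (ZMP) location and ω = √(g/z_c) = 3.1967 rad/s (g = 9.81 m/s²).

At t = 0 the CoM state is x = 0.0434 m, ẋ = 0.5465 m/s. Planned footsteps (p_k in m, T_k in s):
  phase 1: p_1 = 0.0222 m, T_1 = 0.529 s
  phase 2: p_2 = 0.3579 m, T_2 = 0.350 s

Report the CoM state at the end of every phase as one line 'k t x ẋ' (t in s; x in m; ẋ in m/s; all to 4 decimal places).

1 0.5290 0.5296 1.7104
2 0.8790 1.3804 3.6481

phase 1: p=0.0222, T=0.529, ωT=1.691054, cosh=2.804761, sinh=2.620436; start (x,ẋ)=(0.043400, 0.546500) → end (x,ẋ)=(0.529644, 1.710389)
phase 2: p=0.3579, T=0.350, ωT=1.118845, cosh=1.693987, sinh=1.367330; start (x,ẋ)=(0.529644, 1.710389) → end (x,ẋ)=(1.380420, 3.648061)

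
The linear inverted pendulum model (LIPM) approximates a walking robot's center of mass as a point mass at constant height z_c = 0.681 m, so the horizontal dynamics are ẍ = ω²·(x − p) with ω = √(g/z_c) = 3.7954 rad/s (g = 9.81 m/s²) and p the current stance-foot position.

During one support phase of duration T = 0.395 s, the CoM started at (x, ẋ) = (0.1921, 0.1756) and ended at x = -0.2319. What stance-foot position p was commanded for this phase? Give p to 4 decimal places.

ωT = 3.7954·0.395 = 1.499183; cosh(ωT) = 2.350671, sinh(ωT) = 2.127358
x(T) = p + (x₀−p)·cosh(ωT) + (ẋ₀/ω)·sinh(ωT) ⇒ p·(1 − cosh) = x(T) − x₀·cosh − (ẋ₀/ω)·sinh
numerator   = -0.2319 − (0.1921)·2.350671 − (0.1756/3.7954)·2.127358 = -0.781889
denominator = 1 − 2.350671 = -1.350671
p = -0.781889 / -1.350671 = 0.5789

p = 0.5789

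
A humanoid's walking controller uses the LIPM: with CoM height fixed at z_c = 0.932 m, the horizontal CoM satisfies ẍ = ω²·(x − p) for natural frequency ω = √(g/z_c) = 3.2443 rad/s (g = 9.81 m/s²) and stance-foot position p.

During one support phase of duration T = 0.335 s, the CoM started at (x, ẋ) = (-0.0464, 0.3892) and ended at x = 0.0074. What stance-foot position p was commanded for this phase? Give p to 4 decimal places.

p = 0.1130

ωT = 3.2443·0.335 = 1.086841; cosh(ωT) = 1.651086, sinh(ωT) = 1.313806
x(T) = p + (x₀−p)·cosh(ωT) + (ẋ₀/ω)·sinh(ωT) ⇒ p·(1 − cosh) = x(T) − x₀·cosh − (ẋ₀/ω)·sinh
numerator   = 0.0074 − (-0.0464)·1.651086 − (0.3892/3.2443)·1.313806 = -0.073599
denominator = 1 − 1.651086 = -0.651086
p = -0.073599 / -0.651086 = 0.1130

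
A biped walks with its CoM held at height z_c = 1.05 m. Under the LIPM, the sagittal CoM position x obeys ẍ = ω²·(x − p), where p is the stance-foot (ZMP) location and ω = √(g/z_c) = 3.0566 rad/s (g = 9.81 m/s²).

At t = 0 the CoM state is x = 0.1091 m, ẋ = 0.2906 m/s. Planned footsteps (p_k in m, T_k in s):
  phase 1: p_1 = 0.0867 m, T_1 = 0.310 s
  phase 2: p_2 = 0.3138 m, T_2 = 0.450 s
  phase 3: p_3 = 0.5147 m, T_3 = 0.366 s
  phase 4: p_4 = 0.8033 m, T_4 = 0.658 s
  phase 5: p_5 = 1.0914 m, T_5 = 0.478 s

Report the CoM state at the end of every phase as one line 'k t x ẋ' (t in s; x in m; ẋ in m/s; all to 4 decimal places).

phase 1: p=0.0867, T=0.310, ωT=0.947546, cosh=1.483532, sinh=1.095840; start (x,ẋ)=(0.109100, 0.290600) → end (x,ẋ)=(0.224116, 0.506144)
phase 2: p=0.3138, T=0.450, ωT=1.375470, cosh=2.104828, sinh=1.852108; start (x,ẋ)=(0.224116, 0.506144) → end (x,ẋ)=(0.431722, 0.557631)
phase 3: p=0.5147, T=0.366, ωT=1.118716, cosh=1.693810, sinh=1.367111; start (x,ẋ)=(0.431722, 0.557631) → end (x,ẋ)=(0.623560, 0.597780)
phase 4: p=0.8033, T=0.658, ωT=2.011243, cosh=3.803210, sinh=3.669388; start (x,ẋ)=(0.623560, 0.597780) → end (x,ẋ)=(0.837333, 0.257544)
phase 5: p=1.0914, T=0.478, ωT=1.461055, cosh=2.271248, sinh=2.039256; start (x,ẋ)=(0.837333, 0.257544) → end (x,ẋ)=(0.686176, -0.998699)

1 0.3100 0.2241 0.5061
2 0.7600 0.4317 0.5576
3 1.1260 0.6236 0.5978
4 1.7840 0.8373 0.2575
5 2.2620 0.6862 -0.9987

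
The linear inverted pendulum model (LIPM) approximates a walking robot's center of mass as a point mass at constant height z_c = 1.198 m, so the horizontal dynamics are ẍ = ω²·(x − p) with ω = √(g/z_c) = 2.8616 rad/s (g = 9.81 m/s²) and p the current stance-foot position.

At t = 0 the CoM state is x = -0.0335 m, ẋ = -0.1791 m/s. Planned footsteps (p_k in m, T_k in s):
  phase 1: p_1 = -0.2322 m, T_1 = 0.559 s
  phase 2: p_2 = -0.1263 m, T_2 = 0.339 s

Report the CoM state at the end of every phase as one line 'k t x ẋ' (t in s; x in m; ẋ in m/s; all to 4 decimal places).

1 0.5590 0.1311 0.8887
2 0.8980 0.6129 2.1729

phase 1: p=-0.2322, T=0.559, ωT=1.599634, cosh=2.576596, sinh=2.374626; start (x,ẋ)=(-0.033500, -0.179100) → end (x,ẋ)=(0.131148, 0.888744)
phase 2: p=-0.1263, T=0.339, ωT=0.970082, cosh=1.508607, sinh=1.129555; start (x,ẋ)=(0.131148, 0.888744) → end (x,ẋ)=(0.612900, 2.172923)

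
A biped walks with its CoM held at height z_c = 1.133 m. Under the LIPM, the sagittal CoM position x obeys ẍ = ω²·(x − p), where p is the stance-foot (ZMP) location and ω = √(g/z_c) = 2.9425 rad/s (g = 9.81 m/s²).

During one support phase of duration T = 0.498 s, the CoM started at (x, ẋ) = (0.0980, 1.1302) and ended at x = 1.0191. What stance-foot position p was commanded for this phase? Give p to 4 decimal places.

p = -0.0067

ωT = 2.9425·0.498 = 1.465365; cosh(ωT) = 2.280058, sinh(ωT) = 2.049065
x(T) = p + (x₀−p)·cosh(ωT) + (ẋ₀/ω)·sinh(ωT) ⇒ p·(1 − cosh) = x(T) − x₀·cosh − (ẋ₀/ω)·sinh
numerator   = 1.0191 − (0.0980)·2.280058 − (1.1302/2.9425)·2.049065 = 0.008618
denominator = 1 − 2.280058 = -1.280058
p = 0.008618 / -1.280058 = -0.0067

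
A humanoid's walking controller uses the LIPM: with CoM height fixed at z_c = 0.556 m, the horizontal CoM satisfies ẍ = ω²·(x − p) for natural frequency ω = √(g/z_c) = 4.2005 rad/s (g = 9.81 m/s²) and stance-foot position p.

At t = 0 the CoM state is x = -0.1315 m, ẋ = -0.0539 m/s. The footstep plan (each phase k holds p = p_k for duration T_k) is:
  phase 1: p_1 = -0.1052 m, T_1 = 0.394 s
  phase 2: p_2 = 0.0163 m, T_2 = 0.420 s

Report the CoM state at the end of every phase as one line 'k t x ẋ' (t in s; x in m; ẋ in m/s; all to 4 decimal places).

1 0.3940 -0.2089 -0.4247
2 0.8140 -0.9466 -3.9552

phase 1: p=-0.1052, T=0.394, ωT=1.654997, cosh=2.712078, sinh=2.520986; start (x,ẋ)=(-0.131500, -0.053900) → end (x,ẋ)=(-0.208876, -0.424682)
phase 2: p=0.0163, T=0.420, ωT=1.764210, cosh=3.004141, sinh=2.832819; start (x,ẋ)=(-0.208876, -0.424682) → end (x,ẋ)=(-0.946568, -3.955237)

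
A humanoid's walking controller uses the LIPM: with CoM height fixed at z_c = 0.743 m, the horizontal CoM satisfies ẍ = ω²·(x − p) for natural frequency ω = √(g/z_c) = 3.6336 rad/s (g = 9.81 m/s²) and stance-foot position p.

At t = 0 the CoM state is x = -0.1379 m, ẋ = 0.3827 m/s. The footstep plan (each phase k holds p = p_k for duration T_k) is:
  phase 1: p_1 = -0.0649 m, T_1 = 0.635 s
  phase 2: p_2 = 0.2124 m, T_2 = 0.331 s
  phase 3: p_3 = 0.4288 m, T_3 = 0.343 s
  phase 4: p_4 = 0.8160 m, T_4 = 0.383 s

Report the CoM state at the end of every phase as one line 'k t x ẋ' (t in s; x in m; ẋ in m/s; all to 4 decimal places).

phase 1: p=-0.0649, T=0.635, ωT=2.307336, cosh=5.073574, sinh=4.974048; start (x,ẋ)=(-0.137900, 0.382700) → end (x,ẋ)=(0.088608, 0.622277)
phase 2: p=0.2124, T=0.331, ωT=1.202722, cosh=1.814770, sinh=1.514395; start (x,ẋ)=(0.088608, 0.622277) → end (x,ẋ)=(0.247096, 0.448101)
phase 3: p=0.4288, T=0.343, ωT=1.246325, cosh=1.882549, sinh=1.594990; start (x,ẋ)=(0.247096, 0.448101) → end (x,ẋ)=(0.283431, -0.209501)
phase 4: p=0.8160, T=0.383, ωT=1.391669, cosh=2.135108, sinh=1.886448; start (x,ẋ)=(0.283431, -0.209501) → end (x,ẋ)=(-0.429859, -4.097856)

1 0.6350 0.0886 0.6223
2 0.9660 0.2471 0.4481
3 1.3090 0.2834 -0.2095
4 1.6920 -0.4299 -4.0979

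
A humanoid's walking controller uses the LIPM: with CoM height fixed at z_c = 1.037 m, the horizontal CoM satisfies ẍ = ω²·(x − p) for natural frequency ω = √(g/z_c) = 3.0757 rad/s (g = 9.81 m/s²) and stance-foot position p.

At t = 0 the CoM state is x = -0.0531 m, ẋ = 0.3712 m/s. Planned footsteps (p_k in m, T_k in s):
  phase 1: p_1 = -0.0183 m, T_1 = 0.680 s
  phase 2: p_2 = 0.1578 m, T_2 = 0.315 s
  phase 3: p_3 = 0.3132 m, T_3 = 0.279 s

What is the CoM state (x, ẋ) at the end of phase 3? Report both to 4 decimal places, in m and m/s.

phase 1: p=-0.0183, T=0.680, ωT=2.091476, cosh=4.110181, sinh=3.986676; start (x,ẋ)=(-0.053100, 0.371200) → end (x,ẋ)=(0.319810, 1.098988)
phase 2: p=0.1578, T=0.315, ωT=0.968845, cosh=1.507211, sinh=1.127690; start (x,ẋ)=(0.319810, 1.098988) → end (x,ẋ)=(0.804921, 2.218326)
phase 3: p=0.3132, T=0.279, ωT=0.858120, cosh=1.391341, sinh=0.967382; start (x,ẋ)=(0.804921, 2.218326) → end (x,ẋ)=(1.695069, 4.549503)

x = 1.6951, ẋ = 4.5495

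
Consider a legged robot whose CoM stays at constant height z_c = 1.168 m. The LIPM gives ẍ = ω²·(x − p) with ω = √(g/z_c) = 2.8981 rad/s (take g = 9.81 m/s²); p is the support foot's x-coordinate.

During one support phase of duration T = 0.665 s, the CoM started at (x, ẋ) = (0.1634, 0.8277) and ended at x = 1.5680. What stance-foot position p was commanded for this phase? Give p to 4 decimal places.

p = -0.0137

ωT = 2.8981·0.665 = 1.927237; cosh(ωT) = 3.508024, sinh(ωT) = 3.362474
x(T) = p + (x₀−p)·cosh(ωT) + (ẋ₀/ω)·sinh(ωT) ⇒ p·(1 − cosh) = x(T) − x₀·cosh − (ẋ₀/ω)·sinh
numerator   = 1.5680 − (0.1634)·3.508024 − (0.8277/2.8981)·3.362474 = 0.034463
denominator = 1 − 3.508024 = -2.508024
p = 0.034463 / -2.508024 = -0.0137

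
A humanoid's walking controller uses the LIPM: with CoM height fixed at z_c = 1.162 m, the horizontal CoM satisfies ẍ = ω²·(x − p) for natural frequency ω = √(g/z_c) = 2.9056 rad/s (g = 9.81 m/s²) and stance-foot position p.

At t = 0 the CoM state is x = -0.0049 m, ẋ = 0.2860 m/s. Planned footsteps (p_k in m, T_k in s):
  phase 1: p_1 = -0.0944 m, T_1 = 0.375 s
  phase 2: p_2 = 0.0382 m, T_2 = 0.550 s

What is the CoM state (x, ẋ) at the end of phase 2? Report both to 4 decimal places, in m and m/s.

x = 1.0778, ẋ = 3.1003

phase 1: p=-0.0944, T=0.375, ωT=1.089600, cosh=1.654718, sinh=1.318367; start (x,ẋ)=(-0.004900, 0.286000) → end (x,ẋ)=(0.183465, 0.816092)
phase 2: p=0.0382, T=0.550, ωT=1.598080, cosh=2.572908, sinh=2.370624; start (x,ẋ)=(0.183465, 0.816092) → end (x,ẋ)=(1.077787, 3.100327)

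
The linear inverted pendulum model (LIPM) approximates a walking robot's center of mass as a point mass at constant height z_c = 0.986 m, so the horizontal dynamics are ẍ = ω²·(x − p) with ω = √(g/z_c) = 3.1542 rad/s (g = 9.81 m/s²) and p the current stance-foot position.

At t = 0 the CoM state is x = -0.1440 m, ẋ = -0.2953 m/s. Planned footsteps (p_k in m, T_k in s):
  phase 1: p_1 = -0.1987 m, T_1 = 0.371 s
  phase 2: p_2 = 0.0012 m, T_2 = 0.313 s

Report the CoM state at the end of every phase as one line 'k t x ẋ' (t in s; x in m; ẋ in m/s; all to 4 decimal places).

1 0.3710 -0.2384 -0.2704
2 0.6840 -0.4640 -1.2866

phase 1: p=-0.1987, T=0.371, ωT=1.170208, cosh=1.766483, sinh=1.456181; start (x,ẋ)=(-0.144000, -0.295300) → end (x,ẋ)=(-0.238403, -0.270401)
phase 2: p=0.0012, T=0.313, ωT=0.987265, cosh=1.528239, sinh=1.155644; start (x,ẋ)=(-0.238403, -0.270401) → end (x,ẋ)=(-0.464040, -1.286621)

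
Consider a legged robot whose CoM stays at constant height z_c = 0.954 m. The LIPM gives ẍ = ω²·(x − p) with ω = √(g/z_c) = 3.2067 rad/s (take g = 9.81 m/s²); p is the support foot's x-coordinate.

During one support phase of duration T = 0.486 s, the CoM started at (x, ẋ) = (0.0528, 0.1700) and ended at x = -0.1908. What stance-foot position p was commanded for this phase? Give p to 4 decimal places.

ωT = 3.2067·0.486 = 1.558456; cosh(ωT) = 2.480970, sinh(ωT) = 2.270510
x(T) = p + (x₀−p)·cosh(ωT) + (ẋ₀/ω)·sinh(ωT) ⇒ p·(1 − cosh) = x(T) − x₀·cosh − (ẋ₀/ω)·sinh
numerator   = -0.1908 − (0.0528)·2.480970 − (0.1700/3.2067)·2.270510 = -0.442164
denominator = 1 − 2.480970 = -1.480970
p = -0.442164 / -1.480970 = 0.2986

p = 0.2986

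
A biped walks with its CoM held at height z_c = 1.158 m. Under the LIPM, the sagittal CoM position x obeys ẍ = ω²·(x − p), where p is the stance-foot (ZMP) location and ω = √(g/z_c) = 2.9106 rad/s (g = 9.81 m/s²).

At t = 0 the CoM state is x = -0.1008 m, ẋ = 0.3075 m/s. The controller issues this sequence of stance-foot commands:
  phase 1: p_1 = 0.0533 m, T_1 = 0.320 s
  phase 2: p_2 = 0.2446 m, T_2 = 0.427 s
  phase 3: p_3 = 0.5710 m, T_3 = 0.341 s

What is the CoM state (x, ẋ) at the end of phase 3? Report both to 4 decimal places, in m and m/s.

x = -1.4147, ẋ = -5.3360

phase 1: p=0.0533, T=0.320, ωT=0.931392, cosh=1.466022, sinh=1.072017; start (x,ẋ)=(-0.100800, 0.307500) → end (x,ẋ)=(-0.059357, -0.030023)
phase 2: p=0.2446, T=0.427, ωT=1.242826, cosh=1.876981, sinh=1.588413; start (x,ẋ)=(-0.059357, -0.030023) → end (x,ẋ)=(-0.342306, -1.461618)
phase 3: p=0.5710, T=0.341, ωT=0.992515, cosh=1.534327, sinh=1.163683; start (x,ẋ)=(-0.342306, -1.461618) → end (x,ẋ)=(-1.414678, -5.335984)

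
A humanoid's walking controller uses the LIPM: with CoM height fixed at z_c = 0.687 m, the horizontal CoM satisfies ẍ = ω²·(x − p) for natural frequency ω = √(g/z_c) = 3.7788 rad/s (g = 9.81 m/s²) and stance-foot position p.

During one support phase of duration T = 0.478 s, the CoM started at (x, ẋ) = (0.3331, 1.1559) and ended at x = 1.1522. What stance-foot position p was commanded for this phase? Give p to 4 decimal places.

p = 0.3740

ωT = 3.7788·0.478 = 1.806266; cosh(ωT) = 3.125971, sinh(ωT) = 2.961705
x(T) = p + (x₀−p)·cosh(ωT) + (ẋ₀/ω)·sinh(ωT) ⇒ p·(1 − cosh) = x(T) − x₀·cosh − (ẋ₀/ω)·sinh
numerator   = 1.1522 − (0.3331)·3.125971 − (1.1559/3.7788)·2.961705 = -0.795019
denominator = 1 − 3.125971 = -2.125971
p = -0.795019 / -2.125971 = 0.3740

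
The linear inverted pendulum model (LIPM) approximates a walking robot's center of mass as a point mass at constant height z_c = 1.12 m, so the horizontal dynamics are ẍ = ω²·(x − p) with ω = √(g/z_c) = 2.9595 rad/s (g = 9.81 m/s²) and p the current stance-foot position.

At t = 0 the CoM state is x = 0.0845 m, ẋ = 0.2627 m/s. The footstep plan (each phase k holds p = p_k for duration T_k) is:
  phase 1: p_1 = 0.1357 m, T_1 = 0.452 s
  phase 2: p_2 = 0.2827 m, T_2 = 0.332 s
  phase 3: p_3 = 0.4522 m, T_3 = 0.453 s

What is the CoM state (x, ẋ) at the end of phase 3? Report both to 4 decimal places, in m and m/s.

x = 0.0774, ẋ = -0.9247

phase 1: p=0.1357, T=0.452, ωT=1.337694, cosh=2.036349, sinh=1.773898; start (x,ẋ)=(0.084500, 0.262700) → end (x,ẋ)=(0.188899, 0.266156)
phase 2: p=0.2827, T=0.332, ωT=0.982554, cosh=1.522812, sinh=1.148458; start (x,ẋ)=(0.188899, 0.266156) → end (x,ẋ)=(0.243143, 0.086490)
phase 3: p=0.4522, T=0.453, ωT=1.340653, cosh=2.041607, sinh=1.779933; start (x,ẋ)=(0.243143, 0.086490) → end (x,ẋ)=(0.077405, -0.924675)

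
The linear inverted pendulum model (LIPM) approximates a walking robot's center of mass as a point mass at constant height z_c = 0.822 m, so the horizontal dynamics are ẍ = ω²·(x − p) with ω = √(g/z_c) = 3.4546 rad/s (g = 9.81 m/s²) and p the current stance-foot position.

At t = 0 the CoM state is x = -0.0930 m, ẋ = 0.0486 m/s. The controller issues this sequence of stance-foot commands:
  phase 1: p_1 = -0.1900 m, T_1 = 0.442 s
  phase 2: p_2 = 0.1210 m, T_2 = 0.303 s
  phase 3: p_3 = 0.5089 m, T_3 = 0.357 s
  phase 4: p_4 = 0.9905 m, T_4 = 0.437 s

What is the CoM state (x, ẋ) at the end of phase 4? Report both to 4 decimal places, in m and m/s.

phase 1: p=-0.1900, T=0.442, ωT=1.526933, cosh=2.410618, sinh=2.193417; start (x,ẋ)=(-0.093000, 0.048600) → end (x,ẋ)=(0.074687, 0.852162)
phase 2: p=0.1210, T=0.303, ωT=1.046744, cosh=1.599720, sinh=1.248641; start (x,ẋ)=(0.074687, 0.852162) → end (x,ẋ)=(0.354921, 1.163448)
phase 3: p=0.5089, T=0.357, ωT=1.233292, cosh=1.861922, sinh=1.570590; start (x,ẋ)=(0.354921, 1.163448) → end (x,ẋ)=(0.751150, 1.330796)
phase 4: p=0.9905, T=0.437, ωT=1.509660, cosh=2.373089, sinh=2.152104; start (x,ẋ)=(0.751150, 1.330796) → end (x,ẋ)=(1.251543, 1.378608)

x = 1.2515, ẋ = 1.3786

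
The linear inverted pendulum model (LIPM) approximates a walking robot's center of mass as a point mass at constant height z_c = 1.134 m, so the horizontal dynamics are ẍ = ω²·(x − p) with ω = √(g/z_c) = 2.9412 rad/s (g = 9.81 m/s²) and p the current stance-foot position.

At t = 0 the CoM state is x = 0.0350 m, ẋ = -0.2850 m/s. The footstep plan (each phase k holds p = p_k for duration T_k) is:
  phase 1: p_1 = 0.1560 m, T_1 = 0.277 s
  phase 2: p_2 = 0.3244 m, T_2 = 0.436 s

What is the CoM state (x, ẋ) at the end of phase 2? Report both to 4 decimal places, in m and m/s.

phase 1: p=0.1560, T=0.277, ωT=0.814712, cosh=1.350646, sinh=0.907880; start (x,ẋ)=(0.035000, -0.285000) → end (x,ẋ)=(-0.095401, -0.708035)
phase 2: p=0.3244, T=0.436, ωT=1.282363, cosh=1.941265, sinh=1.663884; start (x,ẋ)=(-0.095401, -0.708035) → end (x,ẋ)=(-0.891092, -3.428913)

x = -0.8911, ẋ = -3.4289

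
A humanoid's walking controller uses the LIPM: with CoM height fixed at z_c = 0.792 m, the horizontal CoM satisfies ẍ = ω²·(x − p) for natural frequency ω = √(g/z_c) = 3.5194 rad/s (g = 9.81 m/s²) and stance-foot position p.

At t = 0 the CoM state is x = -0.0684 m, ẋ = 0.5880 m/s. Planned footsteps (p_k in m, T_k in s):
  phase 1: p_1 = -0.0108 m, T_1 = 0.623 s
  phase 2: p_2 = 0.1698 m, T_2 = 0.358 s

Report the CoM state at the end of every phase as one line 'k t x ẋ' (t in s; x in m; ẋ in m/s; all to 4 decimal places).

1 0.6230 0.4670 1.7699
2 0.9810 1.5509 5.0660

phase 1: p=-0.0108, T=0.623, ωT=2.192586, cosh=4.534989, sinh=4.423362; start (x,ẋ)=(-0.068400, 0.588000) → end (x,ẋ)=(0.467013, 1.769881)
phase 2: p=0.1698, T=0.358, ωT=1.259945, cosh=1.904449, sinh=1.620779; start (x,ẋ)=(0.467013, 1.769881) → end (x,ẋ)=(1.550906, 5.066003)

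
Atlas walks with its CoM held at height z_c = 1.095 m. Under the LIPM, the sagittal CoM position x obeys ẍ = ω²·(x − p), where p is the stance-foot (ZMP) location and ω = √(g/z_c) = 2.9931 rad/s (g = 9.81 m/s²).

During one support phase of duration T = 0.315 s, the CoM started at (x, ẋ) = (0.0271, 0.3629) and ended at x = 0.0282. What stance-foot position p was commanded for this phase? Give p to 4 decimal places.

p = 0.3008

ωT = 2.9931·0.315 = 0.942827; cosh(ωT) = 1.478376, sinh(ωT) = 1.088851
x(T) = p + (x₀−p)·cosh(ωT) + (ẋ₀/ω)·sinh(ωT) ⇒ p·(1 − cosh) = x(T) − x₀·cosh − (ẋ₀/ω)·sinh
numerator   = 0.0282 − (0.0271)·1.478376 − (0.3629/2.9931)·1.088851 = -0.143882
denominator = 1 − 1.478376 = -0.478376
p = -0.143882 / -0.478376 = 0.3008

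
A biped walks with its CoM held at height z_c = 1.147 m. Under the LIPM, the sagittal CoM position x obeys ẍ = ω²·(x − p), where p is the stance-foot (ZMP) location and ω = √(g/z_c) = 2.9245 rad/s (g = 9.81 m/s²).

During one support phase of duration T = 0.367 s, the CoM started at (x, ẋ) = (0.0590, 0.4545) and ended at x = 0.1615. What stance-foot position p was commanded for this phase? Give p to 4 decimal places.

ωT = 2.9245·0.367 = 1.073292; cosh(ωT) = 1.633436, sinh(ωT) = 1.291555
x(T) = p + (x₀−p)·cosh(ωT) + (ẋ₀/ω)·sinh(ωT) ⇒ p·(1 − cosh) = x(T) − x₀·cosh − (ẋ₀/ω)·sinh
numerator   = 0.1615 − (0.0590)·1.633436 − (0.4545/2.9245)·1.291555 = -0.135595
denominator = 1 − 1.633436 = -0.633436
p = -0.135595 / -0.633436 = 0.2141

p = 0.2141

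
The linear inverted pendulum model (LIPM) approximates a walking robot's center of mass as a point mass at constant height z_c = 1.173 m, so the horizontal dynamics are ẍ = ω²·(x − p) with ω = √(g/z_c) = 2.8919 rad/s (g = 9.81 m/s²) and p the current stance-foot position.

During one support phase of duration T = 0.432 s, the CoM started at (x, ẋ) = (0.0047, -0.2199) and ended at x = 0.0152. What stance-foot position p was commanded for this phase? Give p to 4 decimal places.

ωT = 2.8919·0.432 = 1.249301; cosh(ωT) = 1.887304, sinh(ωT) = 1.600599
x(T) = p + (x₀−p)·cosh(ωT) + (ẋ₀/ω)·sinh(ωT) ⇒ p·(1 − cosh) = x(T) − x₀·cosh − (ẋ₀/ω)·sinh
numerator   = 0.0152 − (0.0047)·1.887304 − (-0.2199/2.8919)·1.600599 = 0.128039
denominator = 1 − 1.887304 = -0.887304
p = 0.128039 / -0.887304 = -0.1443

p = -0.1443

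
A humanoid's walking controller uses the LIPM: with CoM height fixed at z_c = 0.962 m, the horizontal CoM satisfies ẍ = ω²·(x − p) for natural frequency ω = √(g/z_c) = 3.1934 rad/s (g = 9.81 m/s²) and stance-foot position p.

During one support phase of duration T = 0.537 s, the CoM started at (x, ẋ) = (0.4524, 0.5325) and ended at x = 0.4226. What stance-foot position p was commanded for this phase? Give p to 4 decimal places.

ωT = 3.1934·0.537 = 1.714856; cosh(ωT) = 2.867932, sinh(ωT) = 2.687942
x(T) = p + (x₀−p)·cosh(ωT) + (ẋ₀/ω)·sinh(ωT) ⇒ p·(1 − cosh) = x(T) − x₀·cosh − (ẋ₀/ω)·sinh
numerator   = 0.4226 − (0.4524)·2.867932 − (0.5325/3.1934)·2.687942 = -1.323067
denominator = 1 − 2.867932 = -1.867932
p = -1.323067 / -1.867932 = 0.7083

p = 0.7083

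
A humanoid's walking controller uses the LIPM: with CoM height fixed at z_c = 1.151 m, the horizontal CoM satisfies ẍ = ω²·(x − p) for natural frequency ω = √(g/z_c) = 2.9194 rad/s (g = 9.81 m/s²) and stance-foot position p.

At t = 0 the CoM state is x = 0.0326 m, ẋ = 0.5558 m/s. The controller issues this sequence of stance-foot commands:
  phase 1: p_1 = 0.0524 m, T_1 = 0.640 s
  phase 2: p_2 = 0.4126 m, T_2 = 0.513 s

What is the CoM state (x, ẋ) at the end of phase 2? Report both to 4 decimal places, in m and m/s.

x = 2.0338, ẋ = 4.9894

phase 1: p=0.0524, T=0.640, ωT=1.868416, cosh=3.316198, sinh=3.161830; start (x,ẋ)=(0.032600, 0.555800) → end (x,ẋ)=(0.588693, 1.660376)
phase 2: p=0.4126, T=0.513, ωT=1.497652, cosh=2.347417, sinh=2.123762; start (x,ẋ)=(0.588693, 1.660376) → end (x,ẋ)=(2.033831, 4.989393)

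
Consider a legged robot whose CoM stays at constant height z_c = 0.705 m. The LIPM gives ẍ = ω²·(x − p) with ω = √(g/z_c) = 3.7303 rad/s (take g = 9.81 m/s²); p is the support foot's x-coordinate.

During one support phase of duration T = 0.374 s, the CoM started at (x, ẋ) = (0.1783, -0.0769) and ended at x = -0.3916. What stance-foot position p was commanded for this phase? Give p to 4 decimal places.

ωT = 3.7303·0.374 = 1.395132; cosh(ωT) = 2.141654, sinh(ωT) = 1.893854
x(T) = p + (x₀−p)·cosh(ωT) + (ẋ₀/ω)·sinh(ωT) ⇒ p·(1 − cosh) = x(T) − x₀·cosh − (ẋ₀/ω)·sinh
numerator   = -0.3916 − (0.1783)·2.141654 − (-0.0769/3.7303)·1.893854 = -0.734415
denominator = 1 − 2.141654 = -1.141654
p = -0.734415 / -1.141654 = 0.6433

p = 0.6433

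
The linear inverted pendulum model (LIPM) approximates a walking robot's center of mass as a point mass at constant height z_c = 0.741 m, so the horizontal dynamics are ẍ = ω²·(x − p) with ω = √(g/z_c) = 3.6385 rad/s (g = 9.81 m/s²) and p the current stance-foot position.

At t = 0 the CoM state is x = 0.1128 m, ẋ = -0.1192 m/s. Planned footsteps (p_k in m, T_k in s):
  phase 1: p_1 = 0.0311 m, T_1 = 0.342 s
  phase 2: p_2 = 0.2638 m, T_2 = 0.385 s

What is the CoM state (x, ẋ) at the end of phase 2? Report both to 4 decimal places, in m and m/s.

phase 1: p=0.0311, T=0.342, ωT=1.244367, cosh=1.879430, sinh=1.591307; start (x,ẋ)=(0.112800, -0.119200) → end (x,ẋ)=(0.132517, 0.249012)
phase 2: p=0.2638, T=0.385, ωT=1.400823, cosh=2.152465, sinh=1.906071; start (x,ẋ)=(0.132517, 0.249012) → end (x,ẋ)=(0.111666, -0.374488)

x = 0.1117, ẋ = -0.3745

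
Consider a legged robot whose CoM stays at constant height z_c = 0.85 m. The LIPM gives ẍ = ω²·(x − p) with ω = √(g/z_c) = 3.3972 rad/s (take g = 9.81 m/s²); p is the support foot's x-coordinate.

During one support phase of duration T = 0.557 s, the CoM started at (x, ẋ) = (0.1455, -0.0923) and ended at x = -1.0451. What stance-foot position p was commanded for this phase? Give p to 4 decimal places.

ωT = 3.3972·0.557 = 1.892240; cosh(ωT) = 3.392475, sinh(ωT) = 3.241741
x(T) = p + (x₀−p)·cosh(ωT) + (ẋ₀/ω)·sinh(ωT) ⇒ p·(1 − cosh) = x(T) − x₀·cosh − (ẋ₀/ω)·sinh
numerator   = -1.0451 − (0.1455)·3.392475 − (-0.0923/3.3972)·3.241741 = -1.450629
denominator = 1 − 3.392475 = -2.392475
p = -1.450629 / -2.392475 = 0.6063

p = 0.6063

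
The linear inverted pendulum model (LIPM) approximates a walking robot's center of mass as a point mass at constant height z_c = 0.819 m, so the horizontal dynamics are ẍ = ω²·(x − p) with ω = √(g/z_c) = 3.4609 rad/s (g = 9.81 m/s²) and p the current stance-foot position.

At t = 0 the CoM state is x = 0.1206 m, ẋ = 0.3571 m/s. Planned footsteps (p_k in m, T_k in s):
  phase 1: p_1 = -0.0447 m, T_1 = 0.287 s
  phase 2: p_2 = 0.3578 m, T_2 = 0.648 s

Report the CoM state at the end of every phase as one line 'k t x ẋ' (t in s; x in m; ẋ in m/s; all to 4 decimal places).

phase 1: p=-0.0447, T=0.287, ωT=0.993278, cosh=1.535216, sinh=1.164856; start (x,ẋ)=(0.120600, 0.357100) → end (x,ẋ)=(0.329262, 1.214624)
phase 2: p=0.3578, T=0.648, ωT=2.242663, cosh=4.762278, sinh=4.656103; start (x,ẋ)=(0.329262, 1.214624) → end (x,ẋ)=(1.855984, 5.324515)

1 0.2870 0.3293 1.2146
2 0.9350 1.8560 5.3245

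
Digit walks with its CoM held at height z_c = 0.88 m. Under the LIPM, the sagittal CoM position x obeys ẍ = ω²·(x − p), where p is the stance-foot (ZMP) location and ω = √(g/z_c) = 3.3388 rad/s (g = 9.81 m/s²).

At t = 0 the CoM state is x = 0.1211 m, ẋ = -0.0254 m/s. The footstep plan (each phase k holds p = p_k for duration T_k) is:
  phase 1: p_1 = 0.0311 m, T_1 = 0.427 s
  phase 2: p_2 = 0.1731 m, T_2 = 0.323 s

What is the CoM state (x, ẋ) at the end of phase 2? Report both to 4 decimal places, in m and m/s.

x = 0.4481, ẋ = 1.0529

phase 1: p=0.0311, T=0.427, ωT=1.425668, cosh=2.200491, sinh=1.960143; start (x,ẋ)=(0.121100, -0.025400) → end (x,ẋ)=(0.214232, 0.533115)
phase 2: p=0.1731, T=0.323, ωT=1.078432, cosh=1.640098, sinh=1.299969; start (x,ẋ)=(0.214232, 0.533115) → end (x,ẋ)=(0.448131, 1.052889)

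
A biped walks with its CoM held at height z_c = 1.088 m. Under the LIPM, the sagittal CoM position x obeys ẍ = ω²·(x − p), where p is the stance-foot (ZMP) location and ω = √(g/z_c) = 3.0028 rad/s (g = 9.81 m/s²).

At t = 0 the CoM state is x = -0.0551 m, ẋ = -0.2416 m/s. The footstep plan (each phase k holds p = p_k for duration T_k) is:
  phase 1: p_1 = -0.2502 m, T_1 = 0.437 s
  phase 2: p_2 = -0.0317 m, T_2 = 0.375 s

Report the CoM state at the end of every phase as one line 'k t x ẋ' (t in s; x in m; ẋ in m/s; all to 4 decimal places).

phase 1: p=-0.2502, T=0.437, ωT=1.312224, cosh=1.991822, sinh=1.722602; start (x,ẋ)=(-0.055100, -0.241600) → end (x,ẋ)=(-0.000193, 0.527955)
phase 2: p=-0.0317, T=0.375, ωT=1.126050, cosh=1.703882, sinh=1.379571; start (x,ẋ)=(-0.000193, 0.527955) → end (x,ẋ)=(0.264542, 1.030094)

1 0.4370 -0.0002 0.5280
2 0.8120 0.2645 1.0301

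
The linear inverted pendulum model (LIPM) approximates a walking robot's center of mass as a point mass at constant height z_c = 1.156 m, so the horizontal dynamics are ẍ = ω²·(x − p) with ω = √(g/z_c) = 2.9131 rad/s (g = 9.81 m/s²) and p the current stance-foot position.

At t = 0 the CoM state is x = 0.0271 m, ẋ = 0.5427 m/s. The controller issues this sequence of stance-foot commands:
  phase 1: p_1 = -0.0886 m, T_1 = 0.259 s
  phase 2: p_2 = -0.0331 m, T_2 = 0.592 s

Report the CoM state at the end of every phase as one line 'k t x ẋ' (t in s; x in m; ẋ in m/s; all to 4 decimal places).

phase 1: p=-0.0886, T=0.259, ωT=0.754493, cosh=1.298391, sinh=0.828142; start (x,ẋ)=(0.027100, 0.542700) → end (x,ẋ)=(0.215904, 0.983758)
phase 2: p=-0.0331, T=0.592, ωT=1.724555, cosh=2.894139, sinh=2.715886; start (x,ẋ)=(0.215904, 0.983758) → end (x,ẋ)=(1.604710, 4.817163)

1 0.2590 0.2159 0.9838
2 0.8510 1.6047 4.8172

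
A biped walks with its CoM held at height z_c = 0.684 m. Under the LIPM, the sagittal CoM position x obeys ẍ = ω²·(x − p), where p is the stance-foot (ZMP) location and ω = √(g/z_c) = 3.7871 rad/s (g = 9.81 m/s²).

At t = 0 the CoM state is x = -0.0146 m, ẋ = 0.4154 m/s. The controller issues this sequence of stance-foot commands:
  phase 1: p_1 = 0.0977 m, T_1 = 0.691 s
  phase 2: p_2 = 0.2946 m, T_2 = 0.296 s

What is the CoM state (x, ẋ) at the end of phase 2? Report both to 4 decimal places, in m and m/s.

phase 1: p=0.0977, T=0.691, ωT=2.616886, cosh=6.883024, sinh=6.809994; start (x,ẋ)=(-0.014600, 0.415400) → end (x,ẋ)=(0.071712, -0.037023)
phase 2: p=0.2946, T=0.296, ωT=1.120982, cosh=1.696912, sinh=1.370952; start (x,ẋ)=(0.071712, -0.037023) → end (x,ẋ)=(-0.097024, -1.220044)

x = -0.0970, ẋ = -1.2200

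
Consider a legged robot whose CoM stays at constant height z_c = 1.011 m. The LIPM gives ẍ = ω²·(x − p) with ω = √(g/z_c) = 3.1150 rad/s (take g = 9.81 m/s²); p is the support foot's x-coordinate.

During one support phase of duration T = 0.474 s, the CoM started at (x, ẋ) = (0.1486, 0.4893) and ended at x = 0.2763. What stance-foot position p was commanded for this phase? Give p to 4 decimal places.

p = 0.3007

ωT = 3.1150·0.474 = 1.476510; cosh(ωT) = 2.303037, sinh(ωT) = 2.074604
x(T) = p + (x₀−p)·cosh(ωT) + (ẋ₀/ω)·sinh(ωT) ⇒ p·(1 − cosh) = x(T) − x₀·cosh − (ẋ₀/ω)·sinh
numerator   = 0.2763 − (0.1486)·2.303037 − (0.4893/3.1150)·2.074604 = -0.391807
denominator = 1 − 2.303037 = -1.303037
p = -0.391807 / -1.303037 = 0.3007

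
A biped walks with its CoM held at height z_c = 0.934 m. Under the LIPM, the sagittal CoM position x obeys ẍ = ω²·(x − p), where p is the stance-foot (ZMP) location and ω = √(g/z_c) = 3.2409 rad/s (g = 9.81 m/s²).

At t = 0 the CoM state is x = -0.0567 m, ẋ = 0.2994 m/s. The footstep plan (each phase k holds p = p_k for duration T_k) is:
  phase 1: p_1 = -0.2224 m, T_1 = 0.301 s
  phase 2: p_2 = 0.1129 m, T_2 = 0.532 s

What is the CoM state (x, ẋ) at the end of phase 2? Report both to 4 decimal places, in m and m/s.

x = 1.0648, ẋ = 3.2628

phase 1: p=-0.2224, T=0.301, ωT=0.975511, cosh=1.514761, sinh=1.137761; start (x,ẋ)=(-0.056700, 0.299400) → end (x,ẋ)=(0.133704, 1.064517)
phase 2: p=0.1129, T=0.532, ωT=1.724159, cosh=2.893062, sinh=2.714739; start (x,ẋ)=(0.133704, 1.064517) → end (x,ẋ)=(1.064780, 3.262753)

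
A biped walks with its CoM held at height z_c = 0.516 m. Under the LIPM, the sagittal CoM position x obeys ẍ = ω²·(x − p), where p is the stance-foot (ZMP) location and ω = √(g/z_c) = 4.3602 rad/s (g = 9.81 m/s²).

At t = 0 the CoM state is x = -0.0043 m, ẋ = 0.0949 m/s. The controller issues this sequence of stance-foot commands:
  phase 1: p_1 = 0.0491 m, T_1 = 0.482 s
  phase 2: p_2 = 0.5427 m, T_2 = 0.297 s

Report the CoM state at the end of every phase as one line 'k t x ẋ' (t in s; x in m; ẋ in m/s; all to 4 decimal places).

1 0.4820 -0.0849 -0.5441
2 0.7790 -0.8996 -5.6880

phase 1: p=0.0491, T=0.482, ωT=2.101616, cosh=4.150820, sinh=4.028561; start (x,ẋ)=(-0.004300, 0.094900) → end (x,ẋ)=(-0.084872, -0.544076)
phase 2: p=0.5427, T=0.297, ωT=1.294979, cosh=1.962412, sinh=1.688509; start (x,ẋ)=(-0.084872, -0.544076) → end (x,ẋ)=(-0.899551, -5.688033)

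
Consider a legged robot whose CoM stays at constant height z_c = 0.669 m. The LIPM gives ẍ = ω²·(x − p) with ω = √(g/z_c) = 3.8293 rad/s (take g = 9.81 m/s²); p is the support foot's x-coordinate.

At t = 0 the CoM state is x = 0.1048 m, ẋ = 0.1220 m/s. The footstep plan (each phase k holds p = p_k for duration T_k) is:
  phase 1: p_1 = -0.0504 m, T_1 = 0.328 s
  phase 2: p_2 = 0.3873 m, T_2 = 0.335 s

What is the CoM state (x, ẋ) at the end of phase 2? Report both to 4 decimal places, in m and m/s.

phase 1: p=-0.0504, T=0.328, ωT=1.256010, cosh=1.898086, sinh=1.613298; start (x,ẋ)=(0.104800, 0.122000) → end (x,ẋ)=(0.295582, 1.190362)
phase 2: p=0.3873, T=0.335, ωT=1.282816, cosh=1.942018, sinh=1.664762; start (x,ẋ)=(0.295582, 1.190362) → end (x,ẋ)=(0.726684, 1.727013)

x = 0.7267, ẋ = 1.7270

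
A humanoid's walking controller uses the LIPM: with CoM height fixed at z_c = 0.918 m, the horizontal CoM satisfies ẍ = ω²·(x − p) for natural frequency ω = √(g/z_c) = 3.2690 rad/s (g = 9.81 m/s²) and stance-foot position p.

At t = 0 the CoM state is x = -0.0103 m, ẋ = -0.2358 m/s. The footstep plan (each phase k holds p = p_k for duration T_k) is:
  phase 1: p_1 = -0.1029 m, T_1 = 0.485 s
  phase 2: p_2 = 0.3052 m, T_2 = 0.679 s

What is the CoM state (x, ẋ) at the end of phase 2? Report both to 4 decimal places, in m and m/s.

phase 1: p=-0.1029, T=0.485, ωT=1.585465, cosh=2.543207, sinh=2.338354; start (x,ẋ)=(-0.010300, -0.235800) → end (x,ẋ)=(-0.036070, 0.108154)
phase 2: p=0.3052, T=0.679, ωT=2.219651, cosh=4.656383, sinh=4.547736; start (x,ẋ)=(-0.036070, 0.108154) → end (x,ẋ)=(-1.133422, -4.569896)

x = -1.1334, ẋ = -4.5699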